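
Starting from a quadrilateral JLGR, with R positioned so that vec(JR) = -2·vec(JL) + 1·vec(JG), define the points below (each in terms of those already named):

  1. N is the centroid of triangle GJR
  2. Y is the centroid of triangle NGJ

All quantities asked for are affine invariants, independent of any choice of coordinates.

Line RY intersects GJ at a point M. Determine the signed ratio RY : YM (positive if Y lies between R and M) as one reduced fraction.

RY:YM = 8

Assign J = (0, 0), L = (1, 0), G = (0, 1), R = (-2, 1) — the answer is frame-independent, so this choice is without loss of generality.
1. N is the centroid of triangle GJR ⇒ N = (-2/3, 2/3)
2. Y is the centroid of triangle NGJ ⇒ Y = (-2/9, 5/9)
line RY meets GJ at M = (0, 1/2)
Y = R + t·(M−R) with t = 8/9, so RY:YM = 8/9:1/9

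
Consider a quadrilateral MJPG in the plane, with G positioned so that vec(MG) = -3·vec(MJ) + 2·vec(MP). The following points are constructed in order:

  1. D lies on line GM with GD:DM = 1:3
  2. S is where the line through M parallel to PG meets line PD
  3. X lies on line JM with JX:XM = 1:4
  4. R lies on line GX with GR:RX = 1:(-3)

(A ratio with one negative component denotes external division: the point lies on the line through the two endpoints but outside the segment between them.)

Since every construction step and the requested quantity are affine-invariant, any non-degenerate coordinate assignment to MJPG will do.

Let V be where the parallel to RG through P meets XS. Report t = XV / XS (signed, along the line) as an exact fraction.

Assign M = (0, 0), J = (1, 0), P = (0, 1), G = (-3, 2) — the answer is frame-independent, so this choice is without loss of generality.
1. D lies on line GM with GD:DM = 1:3 ⇒ D = (-9/4, 3/2)
2. S is where the line through M parallel to PG meets line PD ⇒ S = (-9, 3)
3. X lies on line JM with JX:XM = 1:4 ⇒ X = (4/5, 0)
4. R lies on line GX with GR:RX = 1:(-3) ⇒ R = (-49/10, 3)
through P parallel to RG: direction (19/10, -1); meets XS at V = (703/205, -33/41)
V = X + t·(S−X) with t = -11/41

t = -11/41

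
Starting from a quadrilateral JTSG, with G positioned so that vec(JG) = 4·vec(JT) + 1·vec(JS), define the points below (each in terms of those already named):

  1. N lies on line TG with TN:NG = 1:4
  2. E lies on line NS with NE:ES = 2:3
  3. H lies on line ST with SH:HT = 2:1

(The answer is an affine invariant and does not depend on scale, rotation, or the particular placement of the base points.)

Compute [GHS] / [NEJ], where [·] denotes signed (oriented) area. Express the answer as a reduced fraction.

Assign J = (0, 0), T = (1, 0), S = (0, 1), G = (4, 1) — the answer is frame-independent, so this choice is without loss of generality.
1. N lies on line TG with TN:NG = 1:4 ⇒ N = (8/5, 1/5)
2. E lies on line NS with NE:ES = 2:3 ⇒ E = (24/25, 13/25)
3. H lies on line ST with SH:HT = 2:1 ⇒ H = (2/3, 1/3)
2·[GHS] = -8/3, 2·[NEJ] = 16/25
[GHS]:[NEJ] = -8/3:16/25 = -25/6

[GHS]:[NEJ] = -25/6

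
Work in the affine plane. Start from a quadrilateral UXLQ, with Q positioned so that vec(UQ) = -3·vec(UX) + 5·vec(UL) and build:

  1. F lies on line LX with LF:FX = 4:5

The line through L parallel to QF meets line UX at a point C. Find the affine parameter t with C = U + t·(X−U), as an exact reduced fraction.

t = 31/40

Assign U = (0, 0), X = (1, 0), L = (0, 1), Q = (-3, 5) — the answer is frame-independent, so this choice is without loss of generality.
1. F lies on line LX with LF:FX = 4:5 ⇒ F = (4/9, 5/9)
through L parallel to QF: direction (31/9, -40/9); meets UX at C = (31/40, 0)
C = U + t·(X−U) with t = 31/40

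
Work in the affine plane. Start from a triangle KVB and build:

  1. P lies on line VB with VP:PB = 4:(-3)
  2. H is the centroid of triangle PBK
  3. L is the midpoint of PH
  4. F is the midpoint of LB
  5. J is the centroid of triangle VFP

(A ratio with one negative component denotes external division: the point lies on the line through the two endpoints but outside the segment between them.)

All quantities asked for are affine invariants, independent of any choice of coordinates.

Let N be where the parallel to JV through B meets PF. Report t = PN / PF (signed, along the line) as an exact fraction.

Assign K = (0, 0), V = (1, 0), B = (0, 1) — the answer is frame-independent, so this choice is without loss of generality.
1. P lies on line VB with VP:PB = 4:(-3) ⇒ P = (-3, 4)
2. H is the centroid of triangle PBK ⇒ H = (-1, 5/3)
3. L is the midpoint of PH ⇒ L = (-2, 17/6)
4. F is the midpoint of LB ⇒ F = (-1, 23/12)
5. J is the centroid of triangle VFP ⇒ J = (-1, 71/36)
through B parallel to JV: direction (2, -71/36); meets PF at N = (-9/4, 103/32)
N = P + t·(F−P) with t = 3/8

t = 3/8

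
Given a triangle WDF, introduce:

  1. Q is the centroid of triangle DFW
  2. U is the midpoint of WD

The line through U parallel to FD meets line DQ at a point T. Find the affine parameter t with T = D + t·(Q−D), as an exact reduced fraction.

Assign W = (0, 0), D = (1, 0), F = (0, 1) — the answer is frame-independent, so this choice is without loss of generality.
1. Q is the centroid of triangle DFW ⇒ Q = (1/3, 1/3)
2. U is the midpoint of WD ⇒ U = (1/2, 0)
through U parallel to FD: direction (1, -1); meets DQ at T = (0, 1/2)
T = D + t·(Q−D) with t = 3/2

t = 3/2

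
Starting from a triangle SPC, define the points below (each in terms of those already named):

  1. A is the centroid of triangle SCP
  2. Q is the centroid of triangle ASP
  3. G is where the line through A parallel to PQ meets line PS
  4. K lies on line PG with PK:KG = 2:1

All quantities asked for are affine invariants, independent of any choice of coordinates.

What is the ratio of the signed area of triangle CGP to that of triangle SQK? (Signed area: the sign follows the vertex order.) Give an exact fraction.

Assign S = (0, 0), P = (1, 0), C = (0, 1) — the answer is frame-independent, so this choice is without loss of generality.
1. A is the centroid of triangle SCP ⇒ A = (1/3, 1/3)
2. Q is the centroid of triangle ASP ⇒ Q = (4/9, 1/9)
3. G is where the line through A parallel to PQ meets line PS ⇒ G = (2, 0)
4. K lies on line PG with PK:KG = 2:1 ⇒ K = (5/3, 0)
2·[CGP] = -1, 2·[SQK] = -5/27
[CGP]:[SQK] = -1:-5/27 = 27/5

[CGP]:[SQK] = 27/5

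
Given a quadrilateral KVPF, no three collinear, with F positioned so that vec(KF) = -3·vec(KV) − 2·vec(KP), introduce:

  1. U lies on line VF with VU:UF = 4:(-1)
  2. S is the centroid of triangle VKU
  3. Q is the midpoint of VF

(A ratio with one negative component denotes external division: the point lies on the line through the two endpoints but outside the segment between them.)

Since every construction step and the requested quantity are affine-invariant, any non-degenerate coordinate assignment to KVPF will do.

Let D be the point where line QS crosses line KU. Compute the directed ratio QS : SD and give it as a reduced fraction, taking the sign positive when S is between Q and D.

QS:SD = 7/8

Choose coordinates K = (0, 0), V = (1, 0), P = (0, 1), F = (-3, -2).
1. U lies on line VF with VU:UF = 4:(-1) ⇒ U = (-13/3, -8/3)
2. S is the centroid of triangle VKU ⇒ S = (-10/9, -8/9)
3. Q is the midpoint of VF ⇒ Q = (-1, -1)
line QS meets KU at D = (-26/21, -16/21)
S = Q + t·(D−Q) with t = 7/15, so QS:SD = 7/15:8/15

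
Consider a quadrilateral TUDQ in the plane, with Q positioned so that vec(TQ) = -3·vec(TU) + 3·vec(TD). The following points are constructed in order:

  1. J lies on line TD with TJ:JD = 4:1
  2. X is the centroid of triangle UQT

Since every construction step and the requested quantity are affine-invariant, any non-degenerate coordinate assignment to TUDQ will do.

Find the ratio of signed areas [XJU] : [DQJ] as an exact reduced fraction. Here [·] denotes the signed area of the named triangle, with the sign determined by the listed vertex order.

Choose coordinates T = (0, 0), U = (1, 0), D = (0, 1), Q = (-3, 3).
1. J lies on line TD with TJ:JD = 4:1 ⇒ J = (0, 4/5)
2. X is the centroid of triangle UQT ⇒ X = (-2/3, 1)
2·[XJU] = -1/3, 2·[DQJ] = 3/5
[XJU]:[DQJ] = -1/3:3/5 = -5/9

[XJU]:[DQJ] = -5/9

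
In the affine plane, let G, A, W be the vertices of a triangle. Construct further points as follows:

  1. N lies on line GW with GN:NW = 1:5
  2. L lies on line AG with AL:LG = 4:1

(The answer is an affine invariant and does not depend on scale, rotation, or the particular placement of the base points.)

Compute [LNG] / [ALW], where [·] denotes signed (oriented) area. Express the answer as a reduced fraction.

Work in coordinates with G = (0, 0), A = (1, 0), W = (0, 1).
1. N lies on line GW with GN:NW = 1:5 ⇒ N = (0, 1/6)
2. L lies on line AG with AL:LG = 4:1 ⇒ L = (1/5, 0)
2·[LNG] = 1/30, 2·[ALW] = -4/5
[LNG]:[ALW] = 1/30:-4/5 = -1/24

[LNG]:[ALW] = -1/24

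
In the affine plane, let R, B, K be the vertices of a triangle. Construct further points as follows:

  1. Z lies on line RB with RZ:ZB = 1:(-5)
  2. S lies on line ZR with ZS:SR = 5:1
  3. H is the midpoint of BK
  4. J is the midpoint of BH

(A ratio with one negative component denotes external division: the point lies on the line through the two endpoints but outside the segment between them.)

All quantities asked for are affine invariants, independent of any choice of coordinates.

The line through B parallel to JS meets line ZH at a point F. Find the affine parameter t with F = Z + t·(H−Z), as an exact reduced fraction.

t = -3/2

Work in coordinates with R = (0, 0), B = (1, 0), K = (0, 1).
1. Z lies on line RB with RZ:ZB = 1:(-5) ⇒ Z = (-1/4, 0)
2. S lies on line ZR with ZS:SR = 5:1 ⇒ S = (-1/24, 0)
3. H is the midpoint of BK ⇒ H = (1/2, 1/2)
4. J is the midpoint of BH ⇒ J = (3/4, 1/4)
through B parallel to JS: direction (-19/24, -1/4); meets ZH at F = (-11/8, -3/4)
F = Z + t·(H−Z) with t = -3/2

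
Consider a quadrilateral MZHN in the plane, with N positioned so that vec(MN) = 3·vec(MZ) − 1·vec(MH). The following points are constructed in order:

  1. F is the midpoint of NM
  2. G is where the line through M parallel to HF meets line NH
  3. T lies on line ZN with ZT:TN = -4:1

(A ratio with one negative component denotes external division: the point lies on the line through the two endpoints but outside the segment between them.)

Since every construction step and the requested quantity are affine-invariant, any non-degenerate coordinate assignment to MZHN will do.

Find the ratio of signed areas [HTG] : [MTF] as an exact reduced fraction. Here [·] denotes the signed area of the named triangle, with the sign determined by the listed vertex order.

[HTG]:[MTF] = 2

Choose coordinates M = (0, 0), Z = (1, 0), H = (0, 1), N = (3, -1).
1. F is the midpoint of NM ⇒ F = (3/2, -1/2)
2. G is where the line through M parallel to HF meets line NH ⇒ G = (-3, 3)
3. T lies on line ZN with ZT:TN = -4:1 ⇒ T = (11/3, -4/3)
2·[HTG] = 1/3, 2·[MTF] = 1/6
[HTG]:[MTF] = 1/3:1/6 = 2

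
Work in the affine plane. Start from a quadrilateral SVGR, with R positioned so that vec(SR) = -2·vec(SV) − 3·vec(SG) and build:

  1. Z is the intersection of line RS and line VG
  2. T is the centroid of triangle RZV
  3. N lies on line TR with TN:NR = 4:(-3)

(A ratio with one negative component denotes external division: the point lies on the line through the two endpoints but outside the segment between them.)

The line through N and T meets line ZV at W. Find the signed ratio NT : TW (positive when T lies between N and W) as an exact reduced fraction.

NT:TW = 8

Set S = (0, 0), V = (1, 0), G = (0, 1), R = (-2, -3); any affine frame gives the same invariant.
1. Z is the intersection of line RS and line VG ⇒ Z = (2/5, 3/5)
2. T is the centroid of triangle RZV ⇒ T = (-1/5, -4/5)
3. N lies on line TR with TN:NR = 4:(-3) ⇒ N = (-37/5, -48/5)
line NT meets ZV at W = (7/10, 3/10)
T = N + t·(W−N) with t = 8/9, so NT:TW = 8/9:1/9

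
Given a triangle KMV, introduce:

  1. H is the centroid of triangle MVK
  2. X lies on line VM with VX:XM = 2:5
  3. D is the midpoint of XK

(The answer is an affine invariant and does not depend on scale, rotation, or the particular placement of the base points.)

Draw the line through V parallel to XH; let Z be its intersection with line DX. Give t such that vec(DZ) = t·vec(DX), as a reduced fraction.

Assign K = (0, 0), M = (1, 0), V = (0, 1) — the answer is frame-independent, so this choice is without loss of generality.
1. H is the centroid of triangle MVK ⇒ H = (1/3, 1/3)
2. X lies on line VM with VX:XM = 2:5 ⇒ X = (2/7, 5/7)
3. D is the midpoint of XK ⇒ D = (1/7, 5/14)
through V parallel to XH: direction (1/21, -8/21); meets DX at Z = (2/21, 5/21)
Z = D + t·(X−D) with t = -1/3

t = -1/3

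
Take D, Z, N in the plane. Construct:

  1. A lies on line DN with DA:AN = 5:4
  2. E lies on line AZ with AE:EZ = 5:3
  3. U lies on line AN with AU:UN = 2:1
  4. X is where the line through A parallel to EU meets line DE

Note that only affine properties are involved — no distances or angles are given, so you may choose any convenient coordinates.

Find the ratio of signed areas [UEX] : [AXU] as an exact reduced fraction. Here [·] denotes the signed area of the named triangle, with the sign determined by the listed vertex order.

[UEX]:[AXU] = -23/15

Set D = (0, 0), Z = (1, 0), N = (0, 1); any affine frame gives the same invariant.
1. A lies on line DN with DA:AN = 5:4 ⇒ A = (0, 5/9)
2. E lies on line AZ with AE:EZ = 5:3 ⇒ E = (5/8, 5/24)
3. U lies on line AN with AU:UN = 2:1 ⇒ U = (0, 23/27)
4. X is where the line through A parallel to EU meets line DE ⇒ X = (75/184, 25/184)
2·[UEX] = -5/27, 2·[AXU] = 25/207
[UEX]:[AXU] = -5/27:25/207 = -23/15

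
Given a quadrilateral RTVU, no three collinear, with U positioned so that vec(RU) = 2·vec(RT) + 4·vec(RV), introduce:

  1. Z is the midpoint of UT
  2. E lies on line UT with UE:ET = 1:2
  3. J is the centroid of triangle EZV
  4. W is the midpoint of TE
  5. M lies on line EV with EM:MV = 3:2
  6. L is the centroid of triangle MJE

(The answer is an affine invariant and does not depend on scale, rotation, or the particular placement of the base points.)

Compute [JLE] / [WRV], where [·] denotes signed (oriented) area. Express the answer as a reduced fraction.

Work in coordinates with R = (0, 0), T = (1, 0), V = (0, 1), U = (2, 4).
1. Z is the midpoint of UT ⇒ Z = (3/2, 2)
2. E lies on line UT with UE:ET = 1:2 ⇒ E = (5/3, 8/3)
3. J is the centroid of triangle EZV ⇒ J = (19/18, 17/9)
4. W is the midpoint of TE ⇒ W = (4/3, 4/3)
5. M lies on line EV with EM:MV = 3:2 ⇒ M = (2/3, 5/3)
6. L is the centroid of triangle MJE ⇒ L = (61/54, 56/27)
2·[JLE] = -1/18, 2·[WRV] = -4/3
[JLE]:[WRV] = -1/18:-4/3 = 1/24

[JLE]:[WRV] = 1/24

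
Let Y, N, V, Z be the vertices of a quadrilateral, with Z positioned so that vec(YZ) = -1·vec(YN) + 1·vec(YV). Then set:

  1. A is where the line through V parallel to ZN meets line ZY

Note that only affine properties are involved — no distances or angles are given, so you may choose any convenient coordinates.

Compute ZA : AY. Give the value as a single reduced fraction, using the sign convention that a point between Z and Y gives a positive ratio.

Set Y = (0, 0), N = (1, 0), V = (0, 1), Z = (-1, 1); any affine frame gives the same invariant.
1. A is where the line through V parallel to ZN meets line ZY ⇒ A = (-2, 2)
A = Z + t·(Y−Z) with t = -1, so ZA:AY = t:(1−t) = -1:2

ZA:AY = -1/2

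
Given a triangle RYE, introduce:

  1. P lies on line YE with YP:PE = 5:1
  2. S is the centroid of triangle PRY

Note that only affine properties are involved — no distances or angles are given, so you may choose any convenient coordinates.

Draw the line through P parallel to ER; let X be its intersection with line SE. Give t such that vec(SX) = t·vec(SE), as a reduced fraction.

t = 4/7

Choose coordinates R = (0, 0), Y = (1, 0), E = (0, 1).
1. P lies on line YE with YP:PE = 5:1 ⇒ P = (1/6, 5/6)
2. S is the centroid of triangle PRY ⇒ S = (7/18, 5/18)
through P parallel to ER: direction (0, -1); meets SE at X = (1/6, 29/42)
X = S + t·(E−S) with t = 4/7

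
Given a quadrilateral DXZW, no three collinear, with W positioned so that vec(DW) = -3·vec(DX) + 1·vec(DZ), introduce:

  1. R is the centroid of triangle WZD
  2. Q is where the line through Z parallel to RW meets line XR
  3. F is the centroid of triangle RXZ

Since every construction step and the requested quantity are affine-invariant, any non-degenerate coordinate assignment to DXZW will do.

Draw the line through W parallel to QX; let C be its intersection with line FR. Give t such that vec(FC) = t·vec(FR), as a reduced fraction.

Work in coordinates with D = (0, 0), X = (1, 0), Z = (0, 1), W = (-3, 1).
1. R is the centroid of triangle WZD ⇒ R = (-1, 2/3)
2. Q is where the line through Z parallel to RW meets line XR ⇒ Q = (-4, 5/3)
3. F is the centroid of triangle RXZ ⇒ F = (0, 5/9)
through W parallel to QX: direction (5, -5/3); meets FR at C = (-5/2, 5/6)
C = F + t·(R−F) with t = 5/2

t = 5/2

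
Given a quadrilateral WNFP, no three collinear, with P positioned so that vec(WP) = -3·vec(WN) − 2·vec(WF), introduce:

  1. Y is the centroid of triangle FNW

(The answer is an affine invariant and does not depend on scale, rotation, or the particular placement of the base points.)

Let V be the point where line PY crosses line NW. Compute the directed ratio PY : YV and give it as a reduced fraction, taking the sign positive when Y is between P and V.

Assign W = (0, 0), N = (1, 0), F = (0, 1), P = (-3, -2) — the answer is frame-independent, so this choice is without loss of generality.
1. Y is the centroid of triangle FNW ⇒ Y = (1/3, 1/3)
line PY meets NW at V = (-1/7, 0)
Y = P + t·(V−P) with t = 7/6, so PY:YV = 7/6:-1/6

PY:YV = -7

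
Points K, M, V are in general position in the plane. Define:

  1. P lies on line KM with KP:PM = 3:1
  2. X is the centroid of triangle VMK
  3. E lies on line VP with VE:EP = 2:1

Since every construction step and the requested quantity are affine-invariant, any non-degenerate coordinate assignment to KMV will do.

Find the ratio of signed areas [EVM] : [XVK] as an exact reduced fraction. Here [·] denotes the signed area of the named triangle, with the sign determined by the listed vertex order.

Assign K = (0, 0), M = (1, 0), V = (0, 1) — the answer is frame-independent, so this choice is without loss of generality.
1. P lies on line KM with KP:PM = 3:1 ⇒ P = (3/4, 0)
2. X is the centroid of triangle VMK ⇒ X = (1/3, 1/3)
3. E lies on line VP with VE:EP = 2:1 ⇒ E = (1/2, 1/3)
2·[EVM] = -1/6, 2·[XVK] = 1/3
[EVM]:[XVK] = -1/6:1/3 = -1/2

[EVM]:[XVK] = -1/2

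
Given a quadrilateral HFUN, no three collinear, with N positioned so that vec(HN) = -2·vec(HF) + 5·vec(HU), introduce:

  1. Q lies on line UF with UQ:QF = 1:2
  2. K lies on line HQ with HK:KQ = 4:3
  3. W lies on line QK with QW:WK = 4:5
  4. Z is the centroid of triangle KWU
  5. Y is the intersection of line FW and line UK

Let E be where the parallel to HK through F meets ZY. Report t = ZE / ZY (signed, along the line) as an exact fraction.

Assign H = (0, 0), F = (1, 0), U = (0, 1), N = (-2, 5) — the answer is frame-independent, so this choice is without loss of generality.
1. Q lies on line UF with UQ:QF = 1:2 ⇒ Q = (1/3, 2/3)
2. K lies on line HQ with HK:KQ = 4:3 ⇒ K = (4/21, 8/21)
3. W lies on line QK with QW:WK = 4:5 ⇒ W = (17/63, 34/63)
4. Z is the centroid of triangle KWU ⇒ Z = (29/189, 121/189)
5. Y is the intersection of line FW and line UK ⇒ Y = (8/77, 51/77)
through F parallel to HK: direction (4/21, 8/21); meets ZY at E = (31/28, 3/14)
E = Z + t·(Y−Z) with t = -77/4

t = -77/4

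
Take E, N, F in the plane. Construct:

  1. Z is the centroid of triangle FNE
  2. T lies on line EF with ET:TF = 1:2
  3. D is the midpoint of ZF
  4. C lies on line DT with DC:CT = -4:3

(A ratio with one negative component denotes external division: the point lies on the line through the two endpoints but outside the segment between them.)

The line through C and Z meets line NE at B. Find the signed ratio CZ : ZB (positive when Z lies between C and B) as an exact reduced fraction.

Assign E = (0, 0), N = (1, 0), F = (0, 1) — the answer is frame-independent, so this choice is without loss of generality.
1. Z is the centroid of triangle FNE ⇒ Z = (1/3, 1/3)
2. T lies on line EF with ET:TF = 1:2 ⇒ T = (0, 1/3)
3. D is the midpoint of ZF ⇒ D = (1/6, 2/3)
4. C lies on line DT with DC:CT = -4:3 ⇒ C = (-1/2, -2/3)
line CZ meets NE at B = (1/18, 0)
Z = C + t·(B−C) with t = 3/2, so CZ:ZB = 3/2:-1/2

CZ:ZB = -3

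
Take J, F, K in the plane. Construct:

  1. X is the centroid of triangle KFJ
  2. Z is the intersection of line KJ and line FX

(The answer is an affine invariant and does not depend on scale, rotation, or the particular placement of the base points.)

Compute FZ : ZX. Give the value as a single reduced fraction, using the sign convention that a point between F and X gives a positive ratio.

FZ:ZX = -3

Assign J = (0, 0), F = (1, 0), K = (0, 1) — the answer is frame-independent, so this choice is without loss of generality.
1. X is the centroid of triangle KFJ ⇒ X = (1/3, 1/3)
2. Z is the intersection of line KJ and line FX ⇒ Z = (0, 1/2)
Z = F + t·(X−F) with t = 3/2, so FZ:ZX = t:(1−t) = 3/2:-1/2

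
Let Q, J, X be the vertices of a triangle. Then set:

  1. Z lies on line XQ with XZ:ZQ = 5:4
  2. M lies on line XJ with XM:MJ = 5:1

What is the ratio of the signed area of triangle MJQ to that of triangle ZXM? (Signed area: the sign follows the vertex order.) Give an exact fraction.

[MJQ]:[ZXM] = 9/25

Choose coordinates Q = (0, 0), J = (1, 0), X = (0, 1).
1. Z lies on line XQ with XZ:ZQ = 5:4 ⇒ Z = (0, 4/9)
2. M lies on line XJ with XM:MJ = 5:1 ⇒ M = (5/6, 1/6)
2·[MJQ] = -1/6, 2·[ZXM] = -25/54
[MJQ]:[ZXM] = -1/6:-25/54 = 9/25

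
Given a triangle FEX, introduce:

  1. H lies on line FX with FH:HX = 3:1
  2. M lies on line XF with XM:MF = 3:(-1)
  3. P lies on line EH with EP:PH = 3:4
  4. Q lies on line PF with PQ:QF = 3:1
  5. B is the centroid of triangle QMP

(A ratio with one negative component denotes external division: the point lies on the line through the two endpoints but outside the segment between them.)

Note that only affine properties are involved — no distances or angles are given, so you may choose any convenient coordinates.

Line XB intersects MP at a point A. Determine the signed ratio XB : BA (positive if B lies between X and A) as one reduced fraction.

XB:BA = 11

Assign F = (0, 0), E = (1, 0), X = (0, 1) — the answer is frame-independent, so this choice is without loss of generality.
1. H lies on line FX with FH:HX = 3:1 ⇒ H = (0, 3/4)
2. M lies on line XF with XM:MF = 3:(-1) ⇒ M = (0, -1/2)
3. P lies on line EH with EP:PH = 3:4 ⇒ P = (4/7, 9/28)
4. Q lies on line PF with PQ:QF = 3:1 ⇒ Q = (1/7, 9/112)
5. B is the centroid of triangle QMP ⇒ B = (5/21, -11/336)
line XB meets MP at A = (20/77, -39/308)
B = X + t·(A−X) with t = 11/12, so XB:BA = 11/12:1/12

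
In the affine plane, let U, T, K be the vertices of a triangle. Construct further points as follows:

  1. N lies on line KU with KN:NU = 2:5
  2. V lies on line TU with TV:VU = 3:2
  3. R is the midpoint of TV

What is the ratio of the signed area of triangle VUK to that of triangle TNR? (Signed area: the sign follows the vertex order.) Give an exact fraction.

[VUK]:[TNR] = -28/15

Work in coordinates with U = (0, 0), T = (1, 0), K = (0, 1).
1. N lies on line KU with KN:NU = 2:5 ⇒ N = (0, 5/7)
2. V lies on line TU with TV:VU = 3:2 ⇒ V = (2/5, 0)
3. R is the midpoint of TV ⇒ R = (7/10, 0)
2·[VUK] = -2/5, 2·[TNR] = 3/14
[VUK]:[TNR] = -2/5:3/14 = -28/15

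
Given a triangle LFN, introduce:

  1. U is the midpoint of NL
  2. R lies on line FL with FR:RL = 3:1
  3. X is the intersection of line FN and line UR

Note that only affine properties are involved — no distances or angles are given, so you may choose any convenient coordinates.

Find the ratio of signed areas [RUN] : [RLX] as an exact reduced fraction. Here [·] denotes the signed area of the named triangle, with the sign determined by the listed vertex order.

[RUN]:[RLX] = 1/3

Set L = (0, 0), F = (1, 0), N = (0, 1); any affine frame gives the same invariant.
1. U is the midpoint of NL ⇒ U = (0, 1/2)
2. R lies on line FL with FR:RL = 3:1 ⇒ R = (1/4, 0)
3. X is the intersection of line FN and line UR ⇒ X = (-1/2, 3/2)
2·[RUN] = -1/8, 2·[RLX] = -3/8
[RUN]:[RLX] = -1/8:-3/8 = 1/3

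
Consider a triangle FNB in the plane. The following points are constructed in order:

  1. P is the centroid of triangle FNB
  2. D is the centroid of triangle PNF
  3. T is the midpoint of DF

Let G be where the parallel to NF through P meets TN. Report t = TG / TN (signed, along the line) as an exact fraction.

Set F = (0, 0), N = (1, 0), B = (0, 1); any affine frame gives the same invariant.
1. P is the centroid of triangle FNB ⇒ P = (1/3, 1/3)
2. D is the centroid of triangle PNF ⇒ D = (4/9, 1/9)
3. T is the midpoint of DF ⇒ T = (2/9, 1/18)
through P parallel to NF: direction (-1, 0); meets TN at G = (-11/3, 1/3)
G = T + t·(N−T) with t = -5

t = -5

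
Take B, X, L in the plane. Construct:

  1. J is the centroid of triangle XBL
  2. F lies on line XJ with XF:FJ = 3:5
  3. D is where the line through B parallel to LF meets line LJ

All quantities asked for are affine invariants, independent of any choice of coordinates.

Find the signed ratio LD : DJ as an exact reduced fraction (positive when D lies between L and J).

Set B = (0, 0), X = (1, 0), L = (0, 1); any affine frame gives the same invariant.
1. J is the centroid of triangle XBL ⇒ J = (1/3, 1/3)
2. F lies on line XJ with XF:FJ = 3:5 ⇒ F = (3/4, 1/8)
3. D is where the line through B parallel to LF meets line LJ ⇒ D = (6/5, -7/5)
D = L + t·(J−L) with t = 18/5, so LD:DJ = t:(1−t) = 18/5:-13/5

LD:DJ = -18/13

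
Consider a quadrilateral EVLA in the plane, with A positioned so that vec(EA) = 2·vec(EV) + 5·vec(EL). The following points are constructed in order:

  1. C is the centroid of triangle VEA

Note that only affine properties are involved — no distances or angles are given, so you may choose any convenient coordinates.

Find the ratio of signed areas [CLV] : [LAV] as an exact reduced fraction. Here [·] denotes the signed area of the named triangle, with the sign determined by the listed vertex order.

Set E = (0, 0), V = (1, 0), L = (0, 1), A = (2, 5); any affine frame gives the same invariant.
1. C is the centroid of triangle VEA ⇒ C = (1, 5/3)
2·[CLV] = 5/3, 2·[LAV] = -6
[CLV]:[LAV] = 5/3:-6 = -5/18

[CLV]:[LAV] = -5/18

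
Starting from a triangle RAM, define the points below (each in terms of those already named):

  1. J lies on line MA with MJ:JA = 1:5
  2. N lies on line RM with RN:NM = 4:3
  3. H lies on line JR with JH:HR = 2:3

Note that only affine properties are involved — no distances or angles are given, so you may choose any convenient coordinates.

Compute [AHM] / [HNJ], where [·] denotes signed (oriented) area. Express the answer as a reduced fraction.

Work in coordinates with R = (0, 0), A = (1, 0), M = (0, 1).
1. J lies on line MA with MJ:JA = 1:5 ⇒ J = (1/6, 5/6)
2. N lies on line RM with RN:NM = 4:3 ⇒ N = (0, 4/7)
3. H lies on line JR with JH:HR = 2:3 ⇒ H = (1/10, 1/2)
2·[AHM] = -2/5, 2·[HNJ] = -4/105
[AHM]:[HNJ] = -2/5:-4/105 = 21/2

[AHM]:[HNJ] = 21/2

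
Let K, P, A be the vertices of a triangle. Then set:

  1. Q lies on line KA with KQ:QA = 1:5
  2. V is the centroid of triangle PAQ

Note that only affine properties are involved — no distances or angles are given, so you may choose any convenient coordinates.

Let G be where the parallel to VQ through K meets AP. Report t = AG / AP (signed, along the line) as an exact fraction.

Choose coordinates K = (0, 0), P = (1, 0), A = (0, 1).
1. Q lies on line KA with KQ:QA = 1:5 ⇒ Q = (0, 1/6)
2. V is the centroid of triangle PAQ ⇒ V = (1/3, 7/18)
through K parallel to VQ: direction (-1/3, -2/9); meets AP at G = (3/5, 2/5)
G = A + t·(P−A) with t = 3/5

t = 3/5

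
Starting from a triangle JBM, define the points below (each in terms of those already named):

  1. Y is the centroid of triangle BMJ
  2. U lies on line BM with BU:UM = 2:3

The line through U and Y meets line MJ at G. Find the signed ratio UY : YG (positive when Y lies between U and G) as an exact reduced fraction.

Choose coordinates J = (0, 0), B = (1, 0), M = (0, 1).
1. Y is the centroid of triangle BMJ ⇒ Y = (1/3, 1/3)
2. U lies on line BM with BU:UM = 2:3 ⇒ U = (3/5, 2/5)
line UY meets MJ at G = (0, 1/4)
Y = U + t·(G−U) with t = 4/9, so UY:YG = 4/9:5/9

UY:YG = 4/5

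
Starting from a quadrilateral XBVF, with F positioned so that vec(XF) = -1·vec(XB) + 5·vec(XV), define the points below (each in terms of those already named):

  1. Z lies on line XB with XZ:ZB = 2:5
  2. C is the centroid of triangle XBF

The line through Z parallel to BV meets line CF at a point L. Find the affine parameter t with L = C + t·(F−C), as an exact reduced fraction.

t = -29/49

Assign X = (0, 0), B = (1, 0), V = (0, 1), F = (-1, 5) — the answer is frame-independent, so this choice is without loss of generality.
1. Z lies on line XB with XZ:ZB = 2:5 ⇒ Z = (2/7, 0)
2. C is the centroid of triangle XBF ⇒ C = (0, 5/3)
through Z parallel to BV: direction (-1, 1); meets CF at L = (29/49, -15/49)
L = C + t·(F−C) with t = -29/49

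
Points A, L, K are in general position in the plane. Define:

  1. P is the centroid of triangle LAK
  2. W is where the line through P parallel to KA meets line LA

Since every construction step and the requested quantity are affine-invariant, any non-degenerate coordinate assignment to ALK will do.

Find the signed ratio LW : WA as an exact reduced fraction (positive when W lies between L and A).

LW:WA = 2

Set A = (0, 0), L = (1, 0), K = (0, 1); any affine frame gives the same invariant.
1. P is the centroid of triangle LAK ⇒ P = (1/3, 1/3)
2. W is where the line through P parallel to KA meets line LA ⇒ W = (1/3, 0)
W = L + t·(A−L) with t = 2/3, so LW:WA = t:(1−t) = 2/3:1/3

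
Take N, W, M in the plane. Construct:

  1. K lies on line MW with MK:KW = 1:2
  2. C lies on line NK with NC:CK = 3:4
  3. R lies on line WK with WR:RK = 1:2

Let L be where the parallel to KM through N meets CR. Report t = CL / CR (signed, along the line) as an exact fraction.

Work in coordinates with N = (0, 0), W = (1, 0), M = (0, 1).
1. K lies on line MW with MK:KW = 1:2 ⇒ K = (1/3, 2/3)
2. C lies on line NK with NC:CK = 3:4 ⇒ C = (1/7, 2/7)
3. R lies on line WK with WR:RK = 1:2 ⇒ R = (7/9, 2/9)
through N parallel to KM: direction (-1/3, 1/3); meets CR at L = (-1/3, 1/3)
L = C + t·(R−C) with t = -3/4

t = -3/4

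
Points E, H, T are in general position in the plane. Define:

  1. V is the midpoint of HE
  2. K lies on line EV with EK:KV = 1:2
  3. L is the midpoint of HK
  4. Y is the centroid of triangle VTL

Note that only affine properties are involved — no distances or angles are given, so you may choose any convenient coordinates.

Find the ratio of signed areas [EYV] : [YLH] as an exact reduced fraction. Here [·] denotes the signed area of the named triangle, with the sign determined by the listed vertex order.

Work in coordinates with E = (0, 0), H = (1, 0), T = (0, 1).
1. V is the midpoint of HE ⇒ V = (1/2, 0)
2. K lies on line EV with EK:KV = 1:2 ⇒ K = (1/6, 0)
3. L is the midpoint of HK ⇒ L = (7/12, 0)
4. Y is the centroid of triangle VTL ⇒ Y = (13/36, 1/3)
2·[EYV] = -1/6, 2·[YLH] = 5/36
[EYV]:[YLH] = -1/6:5/36 = -6/5

[EYV]:[YLH] = -6/5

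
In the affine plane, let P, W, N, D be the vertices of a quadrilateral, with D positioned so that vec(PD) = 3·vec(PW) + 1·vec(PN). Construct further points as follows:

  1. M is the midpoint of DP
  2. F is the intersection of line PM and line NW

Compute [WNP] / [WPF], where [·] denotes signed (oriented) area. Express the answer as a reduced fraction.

Work in coordinates with P = (0, 0), W = (1, 0), N = (0, 1), D = (3, 1).
1. M is the midpoint of DP ⇒ M = (3/2, 1/2)
2. F is the intersection of line PM and line NW ⇒ F = (3/4, 1/4)
2·[WNP] = 1, 2·[WPF] = -1/4
[WNP]:[WPF] = 1:-1/4 = -4

[WNP]:[WPF] = -4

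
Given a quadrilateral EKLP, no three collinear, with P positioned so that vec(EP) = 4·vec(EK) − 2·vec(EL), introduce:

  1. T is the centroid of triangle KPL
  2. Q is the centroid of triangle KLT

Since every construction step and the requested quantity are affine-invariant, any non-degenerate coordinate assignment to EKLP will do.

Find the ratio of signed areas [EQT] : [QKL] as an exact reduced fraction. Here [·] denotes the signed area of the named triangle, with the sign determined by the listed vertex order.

Work in coordinates with E = (0, 0), K = (1, 0), L = (0, 1), P = (4, -2).
1. T is the centroid of triangle KPL ⇒ T = (5/3, -1/3)
2. Q is the centroid of triangle KLT ⇒ Q = (8/9, 2/9)
2·[EQT] = -2/3, 2·[QKL] = -1/9
[EQT]:[QKL] = -2/3:-1/9 = 6

[EQT]:[QKL] = 6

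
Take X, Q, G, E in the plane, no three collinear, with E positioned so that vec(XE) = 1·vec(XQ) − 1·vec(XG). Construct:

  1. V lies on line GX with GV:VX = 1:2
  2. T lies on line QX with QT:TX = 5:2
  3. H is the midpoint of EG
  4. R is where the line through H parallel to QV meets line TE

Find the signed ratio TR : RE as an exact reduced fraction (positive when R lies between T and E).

Choose coordinates X = (0, 0), Q = (1, 0), G = (0, 1), E = (1, -1).
1. V lies on line GX with GV:VX = 1:2 ⇒ V = (0, 2/3)
2. T lies on line QX with QT:TX = 5:2 ⇒ T = (2/7, 0)
3. H is the midpoint of EG ⇒ H = (1/2, 0)
4. R is where the line through H parallel to QV meets line TE ⇒ R = (1/11, 3/11)
R = T + t·(E−T) with t = -3/11, so TR:RE = t:(1−t) = -3/11:14/11

TR:RE = -3/14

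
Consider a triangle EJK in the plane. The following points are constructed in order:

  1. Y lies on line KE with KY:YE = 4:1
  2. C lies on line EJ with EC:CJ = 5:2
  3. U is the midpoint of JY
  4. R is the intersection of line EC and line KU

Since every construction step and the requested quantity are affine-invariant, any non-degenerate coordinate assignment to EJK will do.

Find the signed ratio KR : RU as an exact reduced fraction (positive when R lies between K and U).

Work in coordinates with E = (0, 0), J = (1, 0), K = (0, 1).
1. Y lies on line KE with KY:YE = 4:1 ⇒ Y = (0, 1/5)
2. C lies on line EJ with EC:CJ = 5:2 ⇒ C = (5/7, 0)
3. U is the midpoint of JY ⇒ U = (1/2, 1/10)
4. R is the intersection of line EC and line KU ⇒ R = (5/9, 0)
R = K + t·(U−K) with t = 10/9, so KR:RU = t:(1−t) = 10/9:-1/9

KR:RU = -10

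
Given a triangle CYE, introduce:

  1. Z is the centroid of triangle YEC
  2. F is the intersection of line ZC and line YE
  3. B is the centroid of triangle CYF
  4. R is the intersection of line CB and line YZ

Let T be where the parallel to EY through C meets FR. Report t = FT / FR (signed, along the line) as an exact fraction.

t = 5

Choose coordinates C = (0, 0), Y = (1, 0), E = (0, 1).
1. Z is the centroid of triangle YEC ⇒ Z = (1/3, 1/3)
2. F is the intersection of line ZC and line YE ⇒ F = (1/2, 1/2)
3. B is the centroid of triangle CYF ⇒ B = (1/2, 1/6)
4. R is the intersection of line CB and line YZ ⇒ R = (3/5, 1/5)
through C parallel to EY: direction (1, -1); meets FR at T = (1, -1)
T = F + t·(R−F) with t = 5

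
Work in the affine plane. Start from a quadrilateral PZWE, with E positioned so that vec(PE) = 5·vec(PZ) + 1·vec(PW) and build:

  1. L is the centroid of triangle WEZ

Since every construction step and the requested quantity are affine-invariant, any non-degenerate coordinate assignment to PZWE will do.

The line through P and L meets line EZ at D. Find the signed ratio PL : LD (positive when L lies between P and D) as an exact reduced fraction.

PL:LD = -2/5

Work in coordinates with P = (0, 0), Z = (1, 0), W = (0, 1), E = (5, 1).
1. L is the centroid of triangle WEZ ⇒ L = (2, 2/3)
line PL meets EZ at D = (-3, -1)
L = P + t·(D−P) with t = -2/3, so PL:LD = -2/3:5/3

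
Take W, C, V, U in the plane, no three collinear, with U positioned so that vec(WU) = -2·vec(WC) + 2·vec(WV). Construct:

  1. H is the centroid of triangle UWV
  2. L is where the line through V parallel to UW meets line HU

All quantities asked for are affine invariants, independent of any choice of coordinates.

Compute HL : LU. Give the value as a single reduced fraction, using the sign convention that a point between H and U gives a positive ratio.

HL:LU = -2/3

Assign W = (0, 0), C = (1, 0), V = (0, 1), U = (-2, 2) — the answer is frame-independent, so this choice is without loss of generality.
1. H is the centroid of triangle UWV ⇒ H = (-2/3, 1)
2. L is where the line through V parallel to UW meets line HU ⇒ L = (2, -1)
L = H + t·(U−H) with t = -2, so HL:LU = t:(1−t) = -2:3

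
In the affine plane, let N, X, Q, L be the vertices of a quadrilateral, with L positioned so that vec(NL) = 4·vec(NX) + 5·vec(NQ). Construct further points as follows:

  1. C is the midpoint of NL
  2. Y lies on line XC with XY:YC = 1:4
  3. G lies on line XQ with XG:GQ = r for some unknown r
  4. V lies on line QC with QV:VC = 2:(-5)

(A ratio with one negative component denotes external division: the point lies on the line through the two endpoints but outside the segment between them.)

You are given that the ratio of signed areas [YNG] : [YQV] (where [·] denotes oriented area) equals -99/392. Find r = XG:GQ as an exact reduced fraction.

r = 4/3

Set N = (0, 0), X = (1, 0), Q = (0, 1), L = (4, 5); any affine frame gives the same invariant.
1. C is the midpoint of NL ⇒ C = (2, 5/2)
2. Y lies on line XC with XY:YC = 1:4 ⇒ Y = (6/5, 1/2)
3. With XG:GQ = r, write λ = r/(r+1) so G = X + λ·(Q−X); G is affine-linear in λ
4. V lies on line QC with QV:VC = 2:(-5) ⇒ V = (-4/3, 0)
Every point depending on G is an affine combination of G and λ-independent points, so each such coordinate is linear in λ; the λ² term in each signed area is a multiple of (Q−X)×(Q−X) = 0, so 2·[YNG] and 2·[YQV] are each linear in λ. Evaluating at λ=0 and λ=1:
  2·[YNG] = -17/10·λ + 1/2,   2·[YQV] = 28/15
So [YNG]:[YQV] = (-17/10·λ + 1/2) / (28/15). Setting this equal to -99/392:
  -17/10·λ + 1/2 = -99/392·(28/15)  ⇒  λ = 4/7
Then r = λ/(1−λ) = (4/7)/(3/7) = 4/3. Check: with r = 4/3, G = (3/7, 4/7) and [YNG]:[YQV] = -99/392 as required.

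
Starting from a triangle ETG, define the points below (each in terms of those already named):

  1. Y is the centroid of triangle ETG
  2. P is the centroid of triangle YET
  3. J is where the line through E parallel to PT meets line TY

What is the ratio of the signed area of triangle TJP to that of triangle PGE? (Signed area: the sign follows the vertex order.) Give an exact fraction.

Assign E = (0, 0), T = (1, 0), G = (0, 1) — the answer is frame-independent, so this choice is without loss of generality.
1. Y is the centroid of triangle ETG ⇒ Y = (1/3, 1/3)
2. P is the centroid of triangle YET ⇒ P = (4/9, 1/9)
3. J is where the line through E parallel to PT meets line TY ⇒ J = (5/3, -1/3)
2·[TJP] = -1/9, 2·[PGE] = 4/9
[TJP]:[PGE] = -1/9:4/9 = -1/4

[TJP]:[PGE] = -1/4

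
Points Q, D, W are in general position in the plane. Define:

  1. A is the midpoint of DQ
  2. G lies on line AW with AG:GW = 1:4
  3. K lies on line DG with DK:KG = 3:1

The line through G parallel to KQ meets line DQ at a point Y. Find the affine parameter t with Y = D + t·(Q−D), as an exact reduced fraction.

Set Q = (0, 0), D = (1, 0), W = (0, 1); any affine frame gives the same invariant.
1. A is the midpoint of DQ ⇒ A = (1/2, 0)
2. G lies on line AW with AG:GW = 1:4 ⇒ G = (2/5, 1/5)
3. K lies on line DG with DK:KG = 3:1 ⇒ K = (11/20, 3/20)
through G parallel to KQ: direction (-11/20, -3/20); meets DQ at Y = (-1/3, 0)
Y = D + t·(Q−D) with t = 4/3

t = 4/3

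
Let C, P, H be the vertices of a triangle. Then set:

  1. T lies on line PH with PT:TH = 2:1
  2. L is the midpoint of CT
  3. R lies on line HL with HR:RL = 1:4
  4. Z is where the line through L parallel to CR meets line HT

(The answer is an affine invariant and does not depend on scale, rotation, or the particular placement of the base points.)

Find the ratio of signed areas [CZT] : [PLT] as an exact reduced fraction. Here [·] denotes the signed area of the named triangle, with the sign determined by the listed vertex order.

Set C = (0, 0), P = (1, 0), H = (0, 1); any affine frame gives the same invariant.
1. T lies on line PH with PT:TH = 2:1 ⇒ T = (1/3, 2/3)
2. L is the midpoint of CT ⇒ L = (1/6, 1/3)
3. R lies on line HL with HR:RL = 1:4 ⇒ R = (1/30, 13/15)
4. Z is where the line through L parallel to CR meets line HT ⇒ Z = (5/27, 22/27)
2·[CZT] = -4/27, 2·[PLT] = -1/3
[CZT]:[PLT] = -4/27:-1/3 = 4/9

[CZT]:[PLT] = 4/9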